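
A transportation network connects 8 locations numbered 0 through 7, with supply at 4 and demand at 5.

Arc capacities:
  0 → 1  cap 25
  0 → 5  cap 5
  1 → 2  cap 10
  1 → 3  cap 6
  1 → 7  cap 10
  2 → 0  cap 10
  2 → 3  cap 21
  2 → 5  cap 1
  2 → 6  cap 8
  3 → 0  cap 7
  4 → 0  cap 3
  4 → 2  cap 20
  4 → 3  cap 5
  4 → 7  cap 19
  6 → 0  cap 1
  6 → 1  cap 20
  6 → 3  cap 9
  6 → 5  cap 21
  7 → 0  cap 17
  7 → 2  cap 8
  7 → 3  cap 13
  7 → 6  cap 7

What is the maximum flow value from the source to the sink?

Maximum flow value: 21

augment #1: 4→0→5 bottleneck 3, total now 3
augment #2: 4→2→5 bottleneck 1, total now 4
augment #3: 4→2→0→5 bottleneck 2, total now 6
augment #4: 4→2→6→5 bottleneck 8, total now 14
augment #5: 4→7→6→5 bottleneck 7, total now 21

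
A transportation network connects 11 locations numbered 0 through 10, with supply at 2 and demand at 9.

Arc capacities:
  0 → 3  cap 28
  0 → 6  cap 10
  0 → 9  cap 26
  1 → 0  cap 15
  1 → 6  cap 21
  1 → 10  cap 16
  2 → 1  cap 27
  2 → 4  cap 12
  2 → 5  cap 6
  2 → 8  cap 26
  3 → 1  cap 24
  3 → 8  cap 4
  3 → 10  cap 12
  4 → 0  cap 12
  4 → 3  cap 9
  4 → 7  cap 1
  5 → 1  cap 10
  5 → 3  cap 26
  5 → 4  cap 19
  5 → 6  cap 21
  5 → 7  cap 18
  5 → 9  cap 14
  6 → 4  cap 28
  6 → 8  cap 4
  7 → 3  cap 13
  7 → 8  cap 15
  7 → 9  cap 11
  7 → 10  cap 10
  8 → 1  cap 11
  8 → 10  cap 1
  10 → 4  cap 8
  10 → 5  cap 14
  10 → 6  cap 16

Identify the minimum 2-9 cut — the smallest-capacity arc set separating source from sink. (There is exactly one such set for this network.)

Min-cut arcs: {(0,9), (2,5), (4,7), (10,5)} (total capacity 47)

augment #1: 2→5→9 push 6
augment #2: 2→1→0→9 push 15
augment #3: 2→4→0→9 push 11
augment #4: 2→4→7→9 push 1
augment #5: 2→1→10→5→9 push 8
augment #6: 2→1→10→5→7→9 push 4
augment #7: 2→8→10→5→7→9 push 1
augment #8: 2→8→1→10→5→7→9 push 1
max flow = 47; residual-reachable set from 2 gives S-side
cut edges (S→T): {(0,9), (2,5), (4,7), (10,5)} total cap 47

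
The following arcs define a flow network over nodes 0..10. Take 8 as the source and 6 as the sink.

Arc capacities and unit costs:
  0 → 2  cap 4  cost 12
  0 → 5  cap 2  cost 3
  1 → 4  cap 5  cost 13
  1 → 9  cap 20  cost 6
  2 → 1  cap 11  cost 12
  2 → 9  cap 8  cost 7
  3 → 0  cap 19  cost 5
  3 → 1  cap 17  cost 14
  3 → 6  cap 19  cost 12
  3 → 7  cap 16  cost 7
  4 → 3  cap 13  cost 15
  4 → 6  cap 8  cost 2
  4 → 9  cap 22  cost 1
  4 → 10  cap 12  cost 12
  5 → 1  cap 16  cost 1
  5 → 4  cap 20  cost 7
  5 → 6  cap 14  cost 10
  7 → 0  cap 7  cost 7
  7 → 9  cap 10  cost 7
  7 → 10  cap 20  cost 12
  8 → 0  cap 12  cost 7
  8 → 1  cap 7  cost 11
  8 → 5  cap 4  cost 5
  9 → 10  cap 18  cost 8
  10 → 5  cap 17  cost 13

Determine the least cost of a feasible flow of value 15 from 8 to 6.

Minimum cost for 15 units: 437

shortest-cost path #1: 8→5→4→6 push 4 @ unit cost 14 (adds 56)
shortest-cost path #2: 8→0→5→4→6 push 2 @ unit cost 19 (adds 38)
shortest-cost path #3: 8→1→4→6 push 2 @ unit cost 26 (adds 52)
shortest-cost path #4: 8→1→4→5→6 push 3 @ unit cost 27 (adds 81)
shortest-cost path #5: 8→1→9→10→5→6 push 2 @ unit cost 48 (adds 96)
shortest-cost path #6: 8→0→2→9→10→5→6 push 2 @ unit cost 57 (adds 114)
total cost = 437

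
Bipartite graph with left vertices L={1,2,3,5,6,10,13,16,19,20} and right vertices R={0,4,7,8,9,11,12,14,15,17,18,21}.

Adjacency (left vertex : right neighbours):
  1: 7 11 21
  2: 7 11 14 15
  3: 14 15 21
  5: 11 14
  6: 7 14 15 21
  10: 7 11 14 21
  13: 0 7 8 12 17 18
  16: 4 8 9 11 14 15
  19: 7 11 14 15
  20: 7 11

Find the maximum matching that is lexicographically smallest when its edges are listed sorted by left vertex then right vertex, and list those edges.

Lex-smallest maximum matching: {(1,7), (2,11), (3,14), (6,15), (10,21), (13,0), (16,4)}

|M| = 7 (so the lex-smallest maximum matching has 7 edges)
process left vertices in ascending order; for each, take the smallest-labelled available neighbour that still permits 7 edges overall, or leave it unmatched if none does
lex-smallest matching: {1-7, 2-11, 3-14, 6-15, 10-21, 13-0, 16-4}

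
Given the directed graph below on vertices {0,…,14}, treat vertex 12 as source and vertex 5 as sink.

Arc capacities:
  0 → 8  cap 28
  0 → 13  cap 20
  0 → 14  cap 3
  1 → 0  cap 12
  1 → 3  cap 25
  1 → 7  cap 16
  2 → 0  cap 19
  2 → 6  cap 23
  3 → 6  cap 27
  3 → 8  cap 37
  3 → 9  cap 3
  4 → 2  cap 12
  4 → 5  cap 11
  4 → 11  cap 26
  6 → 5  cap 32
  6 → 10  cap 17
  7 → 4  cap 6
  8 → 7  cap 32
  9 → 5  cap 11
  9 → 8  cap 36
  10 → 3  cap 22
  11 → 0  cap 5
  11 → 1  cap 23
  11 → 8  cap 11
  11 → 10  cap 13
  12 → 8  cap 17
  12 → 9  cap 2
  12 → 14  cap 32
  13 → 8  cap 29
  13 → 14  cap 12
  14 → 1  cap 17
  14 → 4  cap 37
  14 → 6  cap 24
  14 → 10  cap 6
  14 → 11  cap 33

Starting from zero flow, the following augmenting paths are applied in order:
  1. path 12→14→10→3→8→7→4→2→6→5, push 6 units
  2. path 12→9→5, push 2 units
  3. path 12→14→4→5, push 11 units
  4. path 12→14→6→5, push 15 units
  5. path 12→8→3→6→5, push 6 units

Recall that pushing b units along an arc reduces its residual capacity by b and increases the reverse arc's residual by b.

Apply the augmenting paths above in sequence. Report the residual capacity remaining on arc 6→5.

after path 1 (12→14→10→3→8→7→4→2→6→5, push 6): res(6,5)=26
after path 2 (12→9→5, push 2): res(6,5)=26
after path 3 (12→14→4→5, push 11): res(6,5)=26
after path 4 (12→14→6→5, push 15): res(6,5)=11
after path 5 (12→8→3→6→5, push 6): res(6,5)=5

Residual capacity of (6,5): 5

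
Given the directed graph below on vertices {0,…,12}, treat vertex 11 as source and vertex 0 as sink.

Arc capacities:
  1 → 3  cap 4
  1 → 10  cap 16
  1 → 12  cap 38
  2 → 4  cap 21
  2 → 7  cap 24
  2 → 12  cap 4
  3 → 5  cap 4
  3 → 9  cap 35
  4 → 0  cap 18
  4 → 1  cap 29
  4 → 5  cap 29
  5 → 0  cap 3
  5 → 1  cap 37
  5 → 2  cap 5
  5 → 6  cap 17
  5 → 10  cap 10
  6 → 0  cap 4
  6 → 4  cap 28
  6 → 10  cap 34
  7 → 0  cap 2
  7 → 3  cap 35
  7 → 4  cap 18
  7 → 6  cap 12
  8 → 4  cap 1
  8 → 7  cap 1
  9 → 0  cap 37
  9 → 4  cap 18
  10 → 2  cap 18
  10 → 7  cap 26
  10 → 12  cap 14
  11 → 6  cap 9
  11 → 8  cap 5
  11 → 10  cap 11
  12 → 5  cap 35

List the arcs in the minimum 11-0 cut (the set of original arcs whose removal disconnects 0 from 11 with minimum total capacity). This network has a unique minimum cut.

Min-cut arcs: {(8,4), (8,7), (11,6), (11,10)} (total capacity 22)

augment #1: 11→6→0 push 4
augment #2: 11→6→4→0 push 5
augment #3: 11→8→4→0 push 1
augment #4: 11→8→7→0 push 1
augment #5: 11→10→7→0 push 1
augment #6: 11→10→2→4→0 push 10
max flow = 22; residual-reachable set from 11 gives S-side
cut edges (S→T): {(8,4), (8,7), (11,6), (11,10)} total cap 22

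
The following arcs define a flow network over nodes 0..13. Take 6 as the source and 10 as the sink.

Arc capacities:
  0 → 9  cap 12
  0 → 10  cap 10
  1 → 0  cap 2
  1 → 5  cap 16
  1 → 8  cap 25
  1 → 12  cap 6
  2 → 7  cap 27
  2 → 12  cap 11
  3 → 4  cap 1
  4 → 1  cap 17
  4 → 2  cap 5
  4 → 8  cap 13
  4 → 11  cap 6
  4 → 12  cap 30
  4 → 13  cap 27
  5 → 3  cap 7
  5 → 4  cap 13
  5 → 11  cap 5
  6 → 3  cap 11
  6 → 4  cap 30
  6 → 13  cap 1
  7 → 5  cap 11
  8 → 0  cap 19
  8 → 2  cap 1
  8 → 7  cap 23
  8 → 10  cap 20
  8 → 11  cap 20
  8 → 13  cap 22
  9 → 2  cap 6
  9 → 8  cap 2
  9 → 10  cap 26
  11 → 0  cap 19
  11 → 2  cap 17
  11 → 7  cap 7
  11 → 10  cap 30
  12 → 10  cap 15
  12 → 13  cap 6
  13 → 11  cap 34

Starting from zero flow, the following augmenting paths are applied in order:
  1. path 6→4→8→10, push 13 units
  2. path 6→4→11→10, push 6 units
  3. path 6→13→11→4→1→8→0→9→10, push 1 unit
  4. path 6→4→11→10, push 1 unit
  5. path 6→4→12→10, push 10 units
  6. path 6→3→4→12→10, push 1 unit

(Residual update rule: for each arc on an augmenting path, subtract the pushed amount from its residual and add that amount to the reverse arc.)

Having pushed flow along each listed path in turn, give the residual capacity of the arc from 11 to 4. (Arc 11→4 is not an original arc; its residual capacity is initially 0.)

Residual capacity of (11,4): 6

after path 1 (6→4→8→10, push 13): res(11,4)=0
after path 2 (6→4→11→10, push 6): res(11,4)=6
after path 3 (6→13→11→4→1→8→0→9→10, push 1): res(11,4)=5
after path 4 (6→4→11→10, push 1): res(11,4)=6
after path 5 (6→4→12→10, push 10): res(11,4)=6
after path 6 (6→3→4→12→10, push 1): res(11,4)=6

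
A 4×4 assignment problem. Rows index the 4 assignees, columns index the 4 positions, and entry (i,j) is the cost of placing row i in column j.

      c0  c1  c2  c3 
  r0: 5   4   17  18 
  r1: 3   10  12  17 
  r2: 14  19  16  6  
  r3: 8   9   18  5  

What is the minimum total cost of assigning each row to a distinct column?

optimal assignment: row0→col1 (cost 4), row1→col0 (cost 3), row2→col2 (cost 16), row3→col3 (cost 5)
total = 4 + 3 + 16 + 5 = 28

Minimum assignment cost: 28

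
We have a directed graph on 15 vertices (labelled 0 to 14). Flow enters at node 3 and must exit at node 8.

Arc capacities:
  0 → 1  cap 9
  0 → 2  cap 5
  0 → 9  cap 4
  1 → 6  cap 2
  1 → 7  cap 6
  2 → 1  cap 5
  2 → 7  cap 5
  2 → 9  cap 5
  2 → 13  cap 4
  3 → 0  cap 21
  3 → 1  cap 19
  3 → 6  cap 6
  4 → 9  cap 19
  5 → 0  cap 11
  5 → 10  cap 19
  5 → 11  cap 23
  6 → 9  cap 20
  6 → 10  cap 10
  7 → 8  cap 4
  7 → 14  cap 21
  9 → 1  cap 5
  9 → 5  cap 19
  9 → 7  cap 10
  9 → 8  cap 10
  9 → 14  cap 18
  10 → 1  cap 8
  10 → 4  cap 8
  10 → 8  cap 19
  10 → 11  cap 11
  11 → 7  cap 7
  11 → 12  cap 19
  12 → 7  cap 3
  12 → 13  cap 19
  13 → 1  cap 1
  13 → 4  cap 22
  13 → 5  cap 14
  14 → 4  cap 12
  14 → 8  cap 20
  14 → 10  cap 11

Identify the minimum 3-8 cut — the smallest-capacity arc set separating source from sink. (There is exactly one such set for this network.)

augment #1: 3→0→9→8 push 4
augment #2: 3→1→7→8 push 4
augment #3: 3→6→9→8 push 6
augment #4: 3→1→6→10→8 push 2
augment #5: 3→1→7→14→8 push 2
augment #6: 3→0→2→7→14→8 push 5
max flow = 23; residual-reachable set from 3 gives S-side
cut edges (S→T): {(0,2), (0,9), (1,6), (1,7), (3,6)} total cap 23

Min-cut arcs: {(0,2), (0,9), (1,6), (1,7), (3,6)} (total capacity 23)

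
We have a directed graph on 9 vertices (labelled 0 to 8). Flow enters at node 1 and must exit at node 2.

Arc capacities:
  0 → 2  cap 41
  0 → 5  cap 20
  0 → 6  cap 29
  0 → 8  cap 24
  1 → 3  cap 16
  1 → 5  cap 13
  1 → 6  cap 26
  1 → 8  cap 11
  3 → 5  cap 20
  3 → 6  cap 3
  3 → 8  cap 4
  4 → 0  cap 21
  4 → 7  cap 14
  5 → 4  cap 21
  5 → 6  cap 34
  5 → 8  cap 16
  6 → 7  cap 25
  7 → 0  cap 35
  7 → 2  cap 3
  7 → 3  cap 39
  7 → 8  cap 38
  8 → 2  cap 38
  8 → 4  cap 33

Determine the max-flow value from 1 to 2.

augment #1: 1→8→2 bottleneck 11, total now 11
augment #2: 1→3→8→2 bottleneck 4, total now 15
augment #3: 1→5→8→2 bottleneck 13, total now 28
augment #4: 1→6→7→2 bottleneck 3, total now 31
augment #5: 1→3→5→8→2 bottleneck 3, total now 34
augment #6: 1→6→7→0→2 bottleneck 22, total now 56
augment #7: 1→3→5→4→0→2 bottleneck 9, total now 65

Maximum flow value: 65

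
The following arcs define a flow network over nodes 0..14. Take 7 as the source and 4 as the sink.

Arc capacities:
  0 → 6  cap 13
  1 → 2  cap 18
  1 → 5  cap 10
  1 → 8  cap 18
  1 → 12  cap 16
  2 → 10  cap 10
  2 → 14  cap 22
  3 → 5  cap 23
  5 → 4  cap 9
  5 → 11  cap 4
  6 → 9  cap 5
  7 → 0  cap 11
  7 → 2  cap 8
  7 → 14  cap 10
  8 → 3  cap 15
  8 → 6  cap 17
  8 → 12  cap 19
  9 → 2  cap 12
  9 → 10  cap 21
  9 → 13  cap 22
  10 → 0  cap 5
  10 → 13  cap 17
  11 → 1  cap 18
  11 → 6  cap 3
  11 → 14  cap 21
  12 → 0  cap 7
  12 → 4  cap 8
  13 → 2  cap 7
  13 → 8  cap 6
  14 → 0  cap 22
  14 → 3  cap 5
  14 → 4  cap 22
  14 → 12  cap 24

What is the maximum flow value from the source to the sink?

augment #1: 7→14→4 bottleneck 10, total now 10
augment #2: 7→2→14→4 bottleneck 8, total now 18
augment #3: 7→0→6→9→2→14→4 bottleneck 4, total now 22
augment #4: 7→0→6→9→2→14→12→4 bottleneck 1, total now 23

Maximum flow value: 23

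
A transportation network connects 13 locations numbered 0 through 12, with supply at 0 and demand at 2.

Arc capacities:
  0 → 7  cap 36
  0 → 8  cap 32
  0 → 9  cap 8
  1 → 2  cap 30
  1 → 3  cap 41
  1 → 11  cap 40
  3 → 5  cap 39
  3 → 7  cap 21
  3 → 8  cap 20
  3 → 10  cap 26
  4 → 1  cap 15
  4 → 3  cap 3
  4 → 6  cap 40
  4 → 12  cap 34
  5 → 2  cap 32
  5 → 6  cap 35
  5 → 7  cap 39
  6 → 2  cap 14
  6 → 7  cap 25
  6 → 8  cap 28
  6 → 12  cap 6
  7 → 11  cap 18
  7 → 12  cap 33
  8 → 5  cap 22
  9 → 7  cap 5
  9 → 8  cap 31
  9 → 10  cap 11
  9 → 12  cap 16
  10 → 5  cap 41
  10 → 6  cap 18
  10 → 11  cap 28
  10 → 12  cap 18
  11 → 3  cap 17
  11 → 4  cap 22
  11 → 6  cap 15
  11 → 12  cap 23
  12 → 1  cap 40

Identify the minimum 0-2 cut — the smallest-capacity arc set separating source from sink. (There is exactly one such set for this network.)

augment #1: 0→8→5→2 push 22
augment #2: 0→7→11→6→2 push 14
augment #3: 0→7→12→1→2 push 22
augment #4: 0→9→10→5→2 push 8
max flow = 66; residual-reachable set from 0 gives S-side
cut edges (S→T): {(0,7), (0,9), (8,5)} total cap 66

Min-cut arcs: {(0,7), (0,9), (8,5)} (total capacity 66)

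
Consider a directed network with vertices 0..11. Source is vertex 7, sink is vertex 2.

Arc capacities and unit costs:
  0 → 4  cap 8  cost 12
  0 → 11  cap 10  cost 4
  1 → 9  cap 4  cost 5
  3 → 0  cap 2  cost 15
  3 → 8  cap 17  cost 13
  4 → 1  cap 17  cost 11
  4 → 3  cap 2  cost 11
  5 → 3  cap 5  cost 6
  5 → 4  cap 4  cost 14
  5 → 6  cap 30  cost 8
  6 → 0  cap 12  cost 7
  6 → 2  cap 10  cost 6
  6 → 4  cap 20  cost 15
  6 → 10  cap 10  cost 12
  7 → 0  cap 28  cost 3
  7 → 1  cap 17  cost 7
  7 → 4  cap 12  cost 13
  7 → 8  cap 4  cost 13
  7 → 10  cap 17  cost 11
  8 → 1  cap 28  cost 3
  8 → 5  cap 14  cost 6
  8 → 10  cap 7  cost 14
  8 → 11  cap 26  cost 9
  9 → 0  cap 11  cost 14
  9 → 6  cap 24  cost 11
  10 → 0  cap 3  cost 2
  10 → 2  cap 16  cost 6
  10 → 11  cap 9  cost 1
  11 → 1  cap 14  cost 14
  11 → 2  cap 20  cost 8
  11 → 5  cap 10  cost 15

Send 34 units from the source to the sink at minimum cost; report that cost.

Minimum cost for 34 units: 648

shortest-cost path #1: 7→0→11→2 push 10 @ unit cost 15 (adds 150)
shortest-cost path #2: 7→10→2 push 16 @ unit cost 17 (adds 272)
shortest-cost path #3: 7→10→11→2 push 1 @ unit cost 20 (adds 20)
shortest-cost path #4: 7→1→9→6→2 push 4 @ unit cost 29 (adds 116)
shortest-cost path #5: 7→8→11→2 push 3 @ unit cost 30 (adds 90)
total cost = 648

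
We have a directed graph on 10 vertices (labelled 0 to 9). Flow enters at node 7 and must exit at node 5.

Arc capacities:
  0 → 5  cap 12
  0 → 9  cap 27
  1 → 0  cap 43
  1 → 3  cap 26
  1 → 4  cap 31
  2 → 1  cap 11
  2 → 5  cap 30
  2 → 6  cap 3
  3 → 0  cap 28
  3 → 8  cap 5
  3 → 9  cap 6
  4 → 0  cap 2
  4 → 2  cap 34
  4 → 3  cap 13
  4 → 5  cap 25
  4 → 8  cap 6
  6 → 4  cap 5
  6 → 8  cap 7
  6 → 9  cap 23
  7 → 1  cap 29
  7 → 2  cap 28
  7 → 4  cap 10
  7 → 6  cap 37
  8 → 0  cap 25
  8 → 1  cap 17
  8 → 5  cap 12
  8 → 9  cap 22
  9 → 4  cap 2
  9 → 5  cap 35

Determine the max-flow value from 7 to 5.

Maximum flow value: 102

augment #1: 7→2→5 bottleneck 28, total now 28
augment #2: 7→4→5 bottleneck 10, total now 38
augment #3: 7→1→0→5 bottleneck 12, total now 50
augment #4: 7→1→4→5 bottleneck 15, total now 65
augment #5: 7→6→8→5 bottleneck 7, total now 72
augment #6: 7→6→9→5 bottleneck 23, total now 95
augment #7: 7→1→0→9→5 bottleneck 2, total now 97
augment #8: 7→6→4→2→5 bottleneck 2, total now 99
augment #9: 7→6→4→8→5 bottleneck 3, total now 102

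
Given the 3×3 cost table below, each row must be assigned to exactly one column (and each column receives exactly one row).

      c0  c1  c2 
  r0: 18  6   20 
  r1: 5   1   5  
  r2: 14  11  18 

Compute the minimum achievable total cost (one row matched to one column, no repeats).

Minimum assignment cost: 25

optimal assignment: row0→col1 (cost 6), row1→col2 (cost 5), row2→col0 (cost 14)
total = 6 + 5 + 14 = 25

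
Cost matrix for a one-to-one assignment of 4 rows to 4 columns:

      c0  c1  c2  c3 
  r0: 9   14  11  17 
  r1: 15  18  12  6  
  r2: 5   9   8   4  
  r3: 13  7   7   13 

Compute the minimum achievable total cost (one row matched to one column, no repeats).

optimal assignment: row0→col2 (cost 11), row1→col3 (cost 6), row2→col0 (cost 5), row3→col1 (cost 7)
total = 11 + 6 + 5 + 7 = 29

Minimum assignment cost: 29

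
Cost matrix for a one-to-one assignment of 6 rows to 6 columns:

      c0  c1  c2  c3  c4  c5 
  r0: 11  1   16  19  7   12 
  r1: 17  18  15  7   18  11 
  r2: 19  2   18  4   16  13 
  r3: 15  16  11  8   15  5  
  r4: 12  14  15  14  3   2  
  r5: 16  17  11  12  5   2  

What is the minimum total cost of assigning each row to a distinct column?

Minimum assignment cost: 36

optimal assignment: row0→col0 (cost 11), row1→col3 (cost 7), row2→col1 (cost 2), row3→col2 (cost 11), row4→col4 (cost 3), row5→col5 (cost 2)
total = 11 + 7 + 2 + 11 + 3 + 2 = 36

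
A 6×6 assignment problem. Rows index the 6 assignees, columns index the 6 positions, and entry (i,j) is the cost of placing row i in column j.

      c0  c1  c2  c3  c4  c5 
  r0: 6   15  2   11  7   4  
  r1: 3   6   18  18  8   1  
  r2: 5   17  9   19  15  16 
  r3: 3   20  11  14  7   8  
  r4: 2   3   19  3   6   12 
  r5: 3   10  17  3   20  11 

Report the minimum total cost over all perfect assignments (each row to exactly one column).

Minimum assignment cost: 21

optimal assignment: row0→col2 (cost 2), row1→col5 (cost 1), row2→col0 (cost 5), row3→col4 (cost 7), row4→col1 (cost 3), row5→col3 (cost 3)
total = 2 + 1 + 5 + 7 + 3 + 3 = 21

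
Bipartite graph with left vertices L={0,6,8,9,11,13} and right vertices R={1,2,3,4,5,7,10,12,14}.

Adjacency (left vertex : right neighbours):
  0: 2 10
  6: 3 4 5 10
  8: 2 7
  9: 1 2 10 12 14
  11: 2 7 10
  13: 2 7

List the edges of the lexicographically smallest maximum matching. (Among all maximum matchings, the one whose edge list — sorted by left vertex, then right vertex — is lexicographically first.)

Lex-smallest maximum matching: {(0,2), (6,3), (8,7), (9,1), (11,10)}

|M| = 5 (so the lex-smallest maximum matching has 5 edges)
process left vertices in ascending order; for each, take the smallest-labelled available neighbour that still permits 5 edges overall, or leave it unmatched if none does
lex-smallest matching: {0-2, 6-3, 8-7, 9-1, 11-10}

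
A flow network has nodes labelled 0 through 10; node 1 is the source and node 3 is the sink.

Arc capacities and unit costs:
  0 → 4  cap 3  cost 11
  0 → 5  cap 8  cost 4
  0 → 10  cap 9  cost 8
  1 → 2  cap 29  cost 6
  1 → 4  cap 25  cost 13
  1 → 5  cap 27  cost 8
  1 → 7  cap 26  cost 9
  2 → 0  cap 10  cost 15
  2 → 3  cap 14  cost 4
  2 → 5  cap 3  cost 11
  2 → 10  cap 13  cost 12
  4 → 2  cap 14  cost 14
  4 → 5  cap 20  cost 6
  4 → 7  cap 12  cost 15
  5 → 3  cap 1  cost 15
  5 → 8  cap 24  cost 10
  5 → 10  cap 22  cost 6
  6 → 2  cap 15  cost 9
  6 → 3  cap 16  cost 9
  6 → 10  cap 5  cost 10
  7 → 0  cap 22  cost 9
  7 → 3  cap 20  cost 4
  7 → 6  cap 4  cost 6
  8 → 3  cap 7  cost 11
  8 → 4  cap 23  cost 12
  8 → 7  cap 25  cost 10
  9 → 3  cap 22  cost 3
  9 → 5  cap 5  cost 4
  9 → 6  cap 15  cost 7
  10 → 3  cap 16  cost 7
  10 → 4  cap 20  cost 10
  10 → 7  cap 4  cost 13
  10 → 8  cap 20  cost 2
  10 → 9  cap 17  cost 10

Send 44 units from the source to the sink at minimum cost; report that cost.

shortest-cost path #1: 1→2→3 push 14 @ unit cost 10 (adds 140)
shortest-cost path #2: 1→7→3 push 20 @ unit cost 13 (adds 260)
shortest-cost path #3: 1→5→10→3 push 10 @ unit cost 21 (adds 210)
total cost = 610

Minimum cost for 44 units: 610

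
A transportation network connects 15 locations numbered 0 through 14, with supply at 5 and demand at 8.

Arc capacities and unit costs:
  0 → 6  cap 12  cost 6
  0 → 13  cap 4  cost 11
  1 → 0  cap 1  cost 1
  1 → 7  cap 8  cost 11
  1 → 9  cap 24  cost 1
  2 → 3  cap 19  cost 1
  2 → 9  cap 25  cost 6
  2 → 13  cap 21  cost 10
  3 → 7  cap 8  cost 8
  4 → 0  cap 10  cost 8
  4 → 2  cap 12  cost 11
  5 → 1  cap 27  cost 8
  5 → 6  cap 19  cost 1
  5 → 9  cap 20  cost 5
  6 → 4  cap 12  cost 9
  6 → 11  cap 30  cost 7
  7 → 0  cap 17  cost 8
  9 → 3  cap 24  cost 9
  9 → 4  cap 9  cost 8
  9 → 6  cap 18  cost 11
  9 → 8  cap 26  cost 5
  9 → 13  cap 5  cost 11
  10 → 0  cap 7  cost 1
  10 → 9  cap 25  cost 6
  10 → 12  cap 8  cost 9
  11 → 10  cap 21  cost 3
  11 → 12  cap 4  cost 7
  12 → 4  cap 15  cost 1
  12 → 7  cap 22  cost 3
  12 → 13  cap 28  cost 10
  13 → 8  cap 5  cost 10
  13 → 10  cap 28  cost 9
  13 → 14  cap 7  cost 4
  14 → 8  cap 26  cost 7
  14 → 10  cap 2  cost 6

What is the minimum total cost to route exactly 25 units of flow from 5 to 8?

Minimum cost for 25 units: 270

shortest-cost path #1: 5→9→8 push 20 @ unit cost 10 (adds 200)
shortest-cost path #2: 5→1→9→8 push 5 @ unit cost 14 (adds 70)
total cost = 270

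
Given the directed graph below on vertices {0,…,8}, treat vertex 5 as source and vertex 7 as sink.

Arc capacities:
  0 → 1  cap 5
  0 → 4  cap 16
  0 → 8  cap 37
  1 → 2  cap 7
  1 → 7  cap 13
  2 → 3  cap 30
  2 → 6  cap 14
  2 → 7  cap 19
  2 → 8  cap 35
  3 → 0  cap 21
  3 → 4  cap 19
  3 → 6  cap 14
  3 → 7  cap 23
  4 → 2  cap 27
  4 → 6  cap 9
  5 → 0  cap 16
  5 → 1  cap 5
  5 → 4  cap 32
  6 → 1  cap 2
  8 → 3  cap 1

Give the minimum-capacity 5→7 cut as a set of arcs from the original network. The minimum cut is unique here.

Min-cut arcs: {(0,1), (4,2), (5,1), (6,1), (8,3)} (total capacity 40)

augment #1: 5→1→7 push 5
augment #2: 5→0→1→7 push 5
augment #3: 5→4→2→7 push 19
augment #4: 5→0→8→3→7 push 1
augment #5: 5→4→2→3→7 push 8
augment #6: 5→4→6→1→7 push 2
max flow = 40; residual-reachable set from 5 gives S-side
cut edges (S→T): {(0,1), (4,2), (5,1), (6,1), (8,3)} total cap 40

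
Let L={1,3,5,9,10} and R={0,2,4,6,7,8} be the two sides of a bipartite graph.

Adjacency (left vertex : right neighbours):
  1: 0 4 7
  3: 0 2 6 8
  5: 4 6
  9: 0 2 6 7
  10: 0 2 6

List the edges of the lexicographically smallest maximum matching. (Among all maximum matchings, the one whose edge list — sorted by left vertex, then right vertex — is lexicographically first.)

Lex-smallest maximum matching: {(1,0), (3,2), (5,4), (9,7), (10,6)}

|M| = 5 (so the lex-smallest maximum matching has 5 edges)
process left vertices in ascending order; for each, take the smallest-labelled available neighbour that still permits 5 edges overall, or leave it unmatched if none does
lex-smallest matching: {1-0, 3-2, 5-4, 9-7, 10-6}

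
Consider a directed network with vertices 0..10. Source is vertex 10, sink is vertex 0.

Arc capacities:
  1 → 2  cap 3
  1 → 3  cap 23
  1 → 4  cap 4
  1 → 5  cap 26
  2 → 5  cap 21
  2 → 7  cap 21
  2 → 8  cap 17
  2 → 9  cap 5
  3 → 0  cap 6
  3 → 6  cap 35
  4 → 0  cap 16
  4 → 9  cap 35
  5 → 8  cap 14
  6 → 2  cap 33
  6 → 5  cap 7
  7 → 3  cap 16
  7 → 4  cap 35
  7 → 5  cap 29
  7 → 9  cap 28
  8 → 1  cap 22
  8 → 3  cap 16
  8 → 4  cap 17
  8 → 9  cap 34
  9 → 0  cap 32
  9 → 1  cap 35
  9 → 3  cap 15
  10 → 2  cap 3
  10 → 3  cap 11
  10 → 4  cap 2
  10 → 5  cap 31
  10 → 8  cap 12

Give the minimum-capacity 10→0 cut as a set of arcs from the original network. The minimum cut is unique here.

augment #1: 10→3→0 push 6
augment #2: 10→4→0 push 2
augment #3: 10→2→9→0 push 3
augment #4: 10→8→4→0 push 12
augment #5: 10→5→8→4→0 push 2
augment #6: 10→5→8→9→0 push 12
augment #7: 10→3→6→2→9→0 push 2
augment #8: 10→3→6→2→7→9→0 push 3
max flow = 42; residual-reachable set from 10 gives S-side
cut edges (S→T): {(5,8), (10,2), (10,3), (10,4), (10,8)} total cap 42

Min-cut arcs: {(5,8), (10,2), (10,3), (10,4), (10,8)} (total capacity 42)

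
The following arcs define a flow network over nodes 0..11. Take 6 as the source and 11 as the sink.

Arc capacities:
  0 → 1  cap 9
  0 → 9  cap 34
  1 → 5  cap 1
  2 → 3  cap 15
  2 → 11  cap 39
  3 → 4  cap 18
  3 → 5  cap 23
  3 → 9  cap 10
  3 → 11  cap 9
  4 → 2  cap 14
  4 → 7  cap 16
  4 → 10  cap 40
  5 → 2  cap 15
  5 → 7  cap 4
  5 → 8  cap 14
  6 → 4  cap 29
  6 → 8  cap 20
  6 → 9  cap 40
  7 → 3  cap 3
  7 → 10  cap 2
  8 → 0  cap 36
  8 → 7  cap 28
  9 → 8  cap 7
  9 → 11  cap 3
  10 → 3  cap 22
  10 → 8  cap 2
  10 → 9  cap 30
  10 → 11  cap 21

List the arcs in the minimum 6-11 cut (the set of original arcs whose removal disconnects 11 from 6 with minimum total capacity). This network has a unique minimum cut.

Min-cut arcs: {(1,5), (6,4), (7,3), (7,10), (9,11)} (total capacity 38)

augment #1: 6→9→11 push 3
augment #2: 6→4→2→11 push 14
augment #3: 6→4→10→11 push 15
augment #4: 6→8→7→3→11 push 3
augment #5: 6→8→7→10→11 push 2
augment #6: 6→8→0→1→5→2→11 push 1
max flow = 38; residual-reachable set from 6 gives S-side
cut edges (S→T): {(1,5), (6,4), (7,3), (7,10), (9,11)} total cap 38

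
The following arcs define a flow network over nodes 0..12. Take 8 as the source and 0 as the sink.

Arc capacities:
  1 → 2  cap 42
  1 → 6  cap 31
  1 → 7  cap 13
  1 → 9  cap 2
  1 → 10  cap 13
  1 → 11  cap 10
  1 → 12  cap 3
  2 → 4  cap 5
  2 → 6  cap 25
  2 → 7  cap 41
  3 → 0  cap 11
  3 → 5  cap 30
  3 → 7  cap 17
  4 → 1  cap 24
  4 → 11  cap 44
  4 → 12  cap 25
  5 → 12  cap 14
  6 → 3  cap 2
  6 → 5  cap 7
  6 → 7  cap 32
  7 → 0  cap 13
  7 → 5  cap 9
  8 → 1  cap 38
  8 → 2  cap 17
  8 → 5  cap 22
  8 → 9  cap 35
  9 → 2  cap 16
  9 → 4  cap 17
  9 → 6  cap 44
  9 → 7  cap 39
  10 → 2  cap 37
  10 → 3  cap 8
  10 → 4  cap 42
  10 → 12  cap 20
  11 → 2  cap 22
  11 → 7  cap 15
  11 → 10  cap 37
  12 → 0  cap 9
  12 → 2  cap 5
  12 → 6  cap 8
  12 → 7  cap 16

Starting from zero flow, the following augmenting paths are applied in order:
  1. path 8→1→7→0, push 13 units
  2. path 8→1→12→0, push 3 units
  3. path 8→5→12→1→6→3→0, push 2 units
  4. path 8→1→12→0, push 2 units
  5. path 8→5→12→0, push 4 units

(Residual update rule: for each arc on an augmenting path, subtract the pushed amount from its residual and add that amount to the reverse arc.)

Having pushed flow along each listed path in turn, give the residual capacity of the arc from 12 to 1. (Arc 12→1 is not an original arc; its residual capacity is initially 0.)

after path 1 (8→1→7→0, push 13): res(12,1)=0
after path 2 (8→1→12→0, push 3): res(12,1)=3
after path 3 (8→5→12→1→6→3→0, push 2): res(12,1)=1
after path 4 (8→1→12→0, push 2): res(12,1)=3
after path 5 (8→5→12→0, push 4): res(12,1)=3

Residual capacity of (12,1): 3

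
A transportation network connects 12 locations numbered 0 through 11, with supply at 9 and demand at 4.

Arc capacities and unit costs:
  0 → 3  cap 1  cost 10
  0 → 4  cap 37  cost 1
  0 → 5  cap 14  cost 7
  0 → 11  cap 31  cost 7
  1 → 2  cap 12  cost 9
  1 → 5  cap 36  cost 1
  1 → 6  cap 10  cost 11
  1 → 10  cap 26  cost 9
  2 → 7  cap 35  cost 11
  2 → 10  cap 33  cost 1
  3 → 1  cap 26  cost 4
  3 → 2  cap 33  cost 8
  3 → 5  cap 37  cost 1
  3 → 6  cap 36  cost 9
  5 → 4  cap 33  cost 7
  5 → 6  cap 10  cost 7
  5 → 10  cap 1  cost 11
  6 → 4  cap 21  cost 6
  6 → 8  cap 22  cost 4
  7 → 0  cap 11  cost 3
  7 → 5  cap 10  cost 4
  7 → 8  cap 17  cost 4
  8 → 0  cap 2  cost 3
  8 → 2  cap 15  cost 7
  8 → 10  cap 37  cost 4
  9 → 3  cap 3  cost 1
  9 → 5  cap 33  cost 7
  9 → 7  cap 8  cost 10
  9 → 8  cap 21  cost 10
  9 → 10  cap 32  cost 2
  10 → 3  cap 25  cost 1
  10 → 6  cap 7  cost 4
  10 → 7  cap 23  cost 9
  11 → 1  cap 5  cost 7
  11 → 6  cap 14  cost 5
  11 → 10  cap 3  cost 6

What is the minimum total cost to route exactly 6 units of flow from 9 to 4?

Minimum cost for 6 units: 60

shortest-cost path #1: 9→3→5→4 push 3 @ unit cost 9 (adds 27)
shortest-cost path #2: 9→10→3→5→4 push 3 @ unit cost 11 (adds 33)
total cost = 60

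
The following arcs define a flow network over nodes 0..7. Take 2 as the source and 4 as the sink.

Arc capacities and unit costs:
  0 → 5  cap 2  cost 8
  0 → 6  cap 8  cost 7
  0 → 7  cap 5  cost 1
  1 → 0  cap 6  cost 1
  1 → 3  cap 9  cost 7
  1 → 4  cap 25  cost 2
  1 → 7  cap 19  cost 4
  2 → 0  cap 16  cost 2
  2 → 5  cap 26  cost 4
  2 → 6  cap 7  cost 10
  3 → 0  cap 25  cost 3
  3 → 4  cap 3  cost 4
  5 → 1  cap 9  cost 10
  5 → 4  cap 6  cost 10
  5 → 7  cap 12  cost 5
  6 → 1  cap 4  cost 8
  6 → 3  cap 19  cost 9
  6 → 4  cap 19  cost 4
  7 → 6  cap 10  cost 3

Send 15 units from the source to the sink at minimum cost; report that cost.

Minimum cost for 15 units: 182

shortest-cost path #1: 2→0→7→6→4 push 5 @ unit cost 10 (adds 50)
shortest-cost path #2: 2→0→6→4 push 8 @ unit cost 13 (adds 104)
shortest-cost path #3: 2→5→4 push 2 @ unit cost 14 (adds 28)
total cost = 182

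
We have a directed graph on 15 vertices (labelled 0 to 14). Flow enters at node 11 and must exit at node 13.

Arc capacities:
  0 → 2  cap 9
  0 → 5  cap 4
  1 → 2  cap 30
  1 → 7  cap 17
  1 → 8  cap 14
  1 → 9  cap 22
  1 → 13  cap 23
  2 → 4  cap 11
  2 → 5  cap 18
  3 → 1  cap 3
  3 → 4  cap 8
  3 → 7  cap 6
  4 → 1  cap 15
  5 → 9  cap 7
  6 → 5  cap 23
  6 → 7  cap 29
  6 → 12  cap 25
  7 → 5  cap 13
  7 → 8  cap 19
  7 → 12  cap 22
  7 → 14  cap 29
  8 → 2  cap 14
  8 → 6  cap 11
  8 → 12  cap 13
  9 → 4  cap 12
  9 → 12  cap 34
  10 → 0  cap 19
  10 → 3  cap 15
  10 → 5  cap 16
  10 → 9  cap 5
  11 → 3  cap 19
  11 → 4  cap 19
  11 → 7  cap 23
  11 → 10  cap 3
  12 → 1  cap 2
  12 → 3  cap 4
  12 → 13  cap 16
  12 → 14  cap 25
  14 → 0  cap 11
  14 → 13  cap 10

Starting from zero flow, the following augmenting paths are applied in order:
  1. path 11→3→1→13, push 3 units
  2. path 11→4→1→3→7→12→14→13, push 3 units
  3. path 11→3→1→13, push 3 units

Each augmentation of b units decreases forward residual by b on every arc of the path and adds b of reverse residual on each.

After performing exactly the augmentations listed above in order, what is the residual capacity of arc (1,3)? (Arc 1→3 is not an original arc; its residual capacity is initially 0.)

Residual capacity of (1,3): 3

after path 1 (11→3→1→13, push 3): res(1,3)=3
after path 2 (11→4→1→3→7→12→14→13, push 3): res(1,3)=0
after path 3 (11→3→1→13, push 3): res(1,3)=3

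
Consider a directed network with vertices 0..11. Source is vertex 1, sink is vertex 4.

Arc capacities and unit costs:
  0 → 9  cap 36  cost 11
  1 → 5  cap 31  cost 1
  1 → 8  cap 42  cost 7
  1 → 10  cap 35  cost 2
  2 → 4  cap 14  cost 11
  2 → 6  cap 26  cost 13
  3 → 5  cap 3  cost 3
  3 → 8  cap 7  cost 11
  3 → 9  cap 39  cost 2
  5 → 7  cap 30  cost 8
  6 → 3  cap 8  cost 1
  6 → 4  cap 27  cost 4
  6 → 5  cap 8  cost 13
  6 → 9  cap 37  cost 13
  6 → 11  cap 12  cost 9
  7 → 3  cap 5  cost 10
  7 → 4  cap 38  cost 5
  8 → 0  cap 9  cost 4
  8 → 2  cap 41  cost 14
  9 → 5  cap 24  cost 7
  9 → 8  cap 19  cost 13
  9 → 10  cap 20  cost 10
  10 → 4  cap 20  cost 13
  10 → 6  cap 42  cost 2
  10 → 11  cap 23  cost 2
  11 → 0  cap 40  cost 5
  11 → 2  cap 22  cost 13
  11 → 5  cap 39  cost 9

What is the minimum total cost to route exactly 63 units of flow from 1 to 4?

shortest-cost path #1: 1→10→6→4 push 27 @ unit cost 8 (adds 216)
shortest-cost path #2: 1→5→7→4 push 30 @ unit cost 14 (adds 420)
shortest-cost path #3: 1→10→4 push 6 @ unit cost 15 (adds 90)
total cost = 726

Minimum cost for 63 units: 726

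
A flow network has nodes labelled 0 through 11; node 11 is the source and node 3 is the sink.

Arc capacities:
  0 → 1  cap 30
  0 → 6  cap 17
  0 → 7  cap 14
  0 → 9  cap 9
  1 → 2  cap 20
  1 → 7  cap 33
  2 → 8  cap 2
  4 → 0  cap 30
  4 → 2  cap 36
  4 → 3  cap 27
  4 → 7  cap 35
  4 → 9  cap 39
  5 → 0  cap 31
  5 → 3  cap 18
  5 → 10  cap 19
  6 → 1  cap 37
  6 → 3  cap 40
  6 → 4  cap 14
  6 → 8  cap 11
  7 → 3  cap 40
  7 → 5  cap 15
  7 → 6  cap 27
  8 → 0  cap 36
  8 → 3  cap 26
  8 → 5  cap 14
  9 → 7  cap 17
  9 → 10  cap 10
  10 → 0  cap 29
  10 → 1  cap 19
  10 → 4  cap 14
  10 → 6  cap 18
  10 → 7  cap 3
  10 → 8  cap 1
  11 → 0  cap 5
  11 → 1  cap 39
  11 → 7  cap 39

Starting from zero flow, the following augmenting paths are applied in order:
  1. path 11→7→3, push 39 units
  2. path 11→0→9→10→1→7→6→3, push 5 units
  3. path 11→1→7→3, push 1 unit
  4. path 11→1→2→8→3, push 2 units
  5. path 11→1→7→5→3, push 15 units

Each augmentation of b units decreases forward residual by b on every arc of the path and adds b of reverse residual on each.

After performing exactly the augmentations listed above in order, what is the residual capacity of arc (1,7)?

after path 1 (11→7→3, push 39): res(1,7)=33
after path 2 (11→0→9→10→1→7→6→3, push 5): res(1,7)=28
after path 3 (11→1→7→3, push 1): res(1,7)=27
after path 4 (11→1→2→8→3, push 2): res(1,7)=27
after path 5 (11→1→7→5→3, push 15): res(1,7)=12

Residual capacity of (1,7): 12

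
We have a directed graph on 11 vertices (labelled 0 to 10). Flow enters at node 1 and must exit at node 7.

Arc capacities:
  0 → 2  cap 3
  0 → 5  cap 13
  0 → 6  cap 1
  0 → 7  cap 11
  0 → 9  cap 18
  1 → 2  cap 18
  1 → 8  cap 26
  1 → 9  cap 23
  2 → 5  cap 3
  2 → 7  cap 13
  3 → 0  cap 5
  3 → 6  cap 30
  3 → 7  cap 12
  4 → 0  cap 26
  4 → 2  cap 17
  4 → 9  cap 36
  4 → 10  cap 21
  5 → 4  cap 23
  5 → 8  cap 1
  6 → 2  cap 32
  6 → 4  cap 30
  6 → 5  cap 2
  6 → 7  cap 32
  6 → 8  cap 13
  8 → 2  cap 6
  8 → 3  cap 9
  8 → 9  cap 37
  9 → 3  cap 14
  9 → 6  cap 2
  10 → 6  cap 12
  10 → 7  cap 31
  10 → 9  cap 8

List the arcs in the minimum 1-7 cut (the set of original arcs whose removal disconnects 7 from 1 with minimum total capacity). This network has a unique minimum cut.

Min-cut arcs: {(2,5), (2,7), (8,3), (9,3), (9,6)} (total capacity 41)

augment #1: 1→2→7 push 13
augment #2: 1→8→3→7 push 9
augment #3: 1→9→3→7 push 3
augment #4: 1→9→6→7 push 2
augment #5: 1→9→3→0→7 push 5
augment #6: 1→9→3→6→7 push 6
augment #7: 1→2→5→4→0→7 push 3
max flow = 41; residual-reachable set from 1 gives S-side
cut edges (S→T): {(2,5), (2,7), (8,3), (9,3), (9,6)} total cap 41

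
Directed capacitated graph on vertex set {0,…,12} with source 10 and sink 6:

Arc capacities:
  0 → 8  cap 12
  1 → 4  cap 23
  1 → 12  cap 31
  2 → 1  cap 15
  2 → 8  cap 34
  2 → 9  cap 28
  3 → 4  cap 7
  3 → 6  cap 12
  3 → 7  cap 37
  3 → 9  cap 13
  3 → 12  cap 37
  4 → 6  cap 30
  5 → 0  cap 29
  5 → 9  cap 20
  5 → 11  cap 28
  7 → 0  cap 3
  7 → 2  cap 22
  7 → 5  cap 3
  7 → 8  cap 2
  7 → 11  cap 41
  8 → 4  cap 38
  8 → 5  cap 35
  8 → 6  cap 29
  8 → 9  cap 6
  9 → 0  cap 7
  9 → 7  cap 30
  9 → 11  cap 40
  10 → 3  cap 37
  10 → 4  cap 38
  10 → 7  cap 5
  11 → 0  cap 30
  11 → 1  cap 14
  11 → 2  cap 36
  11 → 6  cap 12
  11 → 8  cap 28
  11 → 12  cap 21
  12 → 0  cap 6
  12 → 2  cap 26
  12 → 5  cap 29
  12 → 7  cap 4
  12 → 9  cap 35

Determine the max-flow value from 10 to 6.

augment #1: 10→3→6 bottleneck 12, total now 12
augment #2: 10→4→6 bottleneck 30, total now 42
augment #3: 10→7→8→6 bottleneck 2, total now 44
augment #4: 10→7→11→6 bottleneck 3, total now 47
augment #5: 10→3→7→11→6 bottleneck 9, total now 56
augment #6: 10→3→7→0→8→6 bottleneck 3, total now 59
augment #7: 10→3→7→2→8→6 bottleneck 13, total now 72

Maximum flow value: 72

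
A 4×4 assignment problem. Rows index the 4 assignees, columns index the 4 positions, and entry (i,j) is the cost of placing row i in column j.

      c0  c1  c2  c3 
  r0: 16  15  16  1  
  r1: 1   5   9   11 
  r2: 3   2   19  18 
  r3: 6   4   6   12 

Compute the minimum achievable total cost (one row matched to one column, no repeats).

Minimum assignment cost: 10

optimal assignment: row0→col3 (cost 1), row1→col0 (cost 1), row2→col1 (cost 2), row3→col2 (cost 6)
total = 1 + 1 + 2 + 6 = 10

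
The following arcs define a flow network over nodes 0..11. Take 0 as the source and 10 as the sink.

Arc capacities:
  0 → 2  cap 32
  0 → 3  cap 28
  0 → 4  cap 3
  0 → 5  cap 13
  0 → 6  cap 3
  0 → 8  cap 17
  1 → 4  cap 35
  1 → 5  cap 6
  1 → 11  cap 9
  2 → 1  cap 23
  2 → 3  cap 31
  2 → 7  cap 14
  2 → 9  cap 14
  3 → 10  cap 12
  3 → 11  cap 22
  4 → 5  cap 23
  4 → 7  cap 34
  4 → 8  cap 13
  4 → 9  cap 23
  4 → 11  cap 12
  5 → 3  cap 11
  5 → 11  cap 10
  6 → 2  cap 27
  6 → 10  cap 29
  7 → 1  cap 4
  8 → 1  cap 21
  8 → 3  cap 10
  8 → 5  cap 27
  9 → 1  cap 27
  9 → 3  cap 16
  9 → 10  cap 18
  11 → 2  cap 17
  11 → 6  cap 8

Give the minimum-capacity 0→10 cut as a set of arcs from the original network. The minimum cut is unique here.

Min-cut arcs: {(0,6), (3,10), (9,10), (11,6)} (total capacity 41)

augment #1: 0→3→10 push 12
augment #2: 0→6→10 push 3
augment #3: 0→2→9→10 push 14
augment #4: 0→4→9→10 push 3
augment #5: 0→3→11→6→10 push 8
augment #6: 0→2→1→4→9→10 push 1
max flow = 41; residual-reachable set from 0 gives S-side
cut edges (S→T): {(0,6), (3,10), (9,10), (11,6)} total cap 41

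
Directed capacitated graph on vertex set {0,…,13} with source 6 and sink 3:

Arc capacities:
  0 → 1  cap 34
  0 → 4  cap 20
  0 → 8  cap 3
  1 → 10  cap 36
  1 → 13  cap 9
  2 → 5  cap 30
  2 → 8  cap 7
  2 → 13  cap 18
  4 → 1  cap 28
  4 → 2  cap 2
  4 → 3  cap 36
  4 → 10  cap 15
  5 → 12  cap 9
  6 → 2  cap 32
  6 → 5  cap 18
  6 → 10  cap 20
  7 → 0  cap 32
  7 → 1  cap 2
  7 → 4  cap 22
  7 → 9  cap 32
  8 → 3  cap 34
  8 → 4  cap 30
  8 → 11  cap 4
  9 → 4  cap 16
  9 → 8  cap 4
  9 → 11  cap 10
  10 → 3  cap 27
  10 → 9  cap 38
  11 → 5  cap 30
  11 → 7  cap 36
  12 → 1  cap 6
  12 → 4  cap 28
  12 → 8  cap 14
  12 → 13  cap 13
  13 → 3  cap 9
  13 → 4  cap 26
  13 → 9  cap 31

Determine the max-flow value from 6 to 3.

augment #1: 6→10→3 bottleneck 20, total now 20
augment #2: 6→2→8→3 bottleneck 7, total now 27
augment #3: 6→2→13→3 bottleneck 9, total now 36
augment #4: 6→2→13→4→3 bottleneck 9, total now 45
augment #5: 6→5→12→4→3 bottleneck 9, total now 54

Maximum flow value: 54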